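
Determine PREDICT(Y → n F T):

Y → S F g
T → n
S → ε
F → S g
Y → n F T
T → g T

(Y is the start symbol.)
{ 'n' }

PREDICT(Y → n F T) = (FIRST(RHS) \ {ε}) ∪ (FOLLOW(Y) if ε ∈ FIRST(RHS), i.e. RHS ⇒* ε)
FIRST(n F T) = { 'n' }
ε ∉ FIRST(n F T), so FOLLOW(Y) is not added.
PREDICT(Y → n F T) = { 'n' }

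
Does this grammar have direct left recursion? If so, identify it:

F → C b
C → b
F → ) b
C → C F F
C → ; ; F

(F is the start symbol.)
Yes, C is left-recursive

F → C b: starts with C
C → b: starts with b
F → ) b: starts with ')'
C → C F F: LEFT RECURSIVE (starts with C)
C → ; ; F: starts with ';'

The grammar has direct left recursion on: C.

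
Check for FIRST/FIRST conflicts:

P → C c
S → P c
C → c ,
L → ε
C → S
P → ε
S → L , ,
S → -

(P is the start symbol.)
FIRST sets of the non-terminals at (or reachable through a nullable prefix from) the front of some alternative:
  FIRST(C) = { ',', '-', 'c' }
  FIRST(P) = { ',', '-', 'c', ε }
  FIRST(L) = { ε }
  FIRST(S) = { ',', '-', 'c' }

Productions for P:
  P → C c: FIRST = { ',', '-', 'c' }
  P → ε: FIRST = { ε }
Productions for S:
  S → P c: FIRST = { ',', '-', 'c' }
  S → L , ,: FIRST = { ',' }
  S → -: FIRST = { '-' }
Productions for C:
  C → c ,: FIRST = { 'c' }
  C → S: FIRST = { ',', '-', 'c' }
L has only one production, so no FIRST/FIRST conflict is possible there.

Conflict for S: S → P c and S → L , ,
  Overlap: { ',' }
Conflict for S: S → P c and S → -
  Overlap: { '-' }
Conflict for C: C → c , and C → S
  Overlap: { 'c' }

Answer: Yes. S → P c / S → L ',' ',' on { ',' }; S → P c / S → '-' on { '-' }; C → c ',' / C → S on { 'c' }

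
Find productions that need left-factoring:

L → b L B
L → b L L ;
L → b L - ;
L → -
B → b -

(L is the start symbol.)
Left-factoring is needed when two productions for the same non-terminal
share a common prefix on the right-hand side.

Productions for L:
  L → b L B
  L → b L L ;
  L → b L - ;
  L → -

Found common prefix 'b L' in productions for L

Answer: Yes, L has productions with common prefix 'b L'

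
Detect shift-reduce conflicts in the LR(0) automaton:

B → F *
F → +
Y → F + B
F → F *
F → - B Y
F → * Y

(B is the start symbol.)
Augment with B' → B and build the canonical LR(0) collection (I0 = CLOSURE({[B' → . B]}), then GOTO on every symbol after a dot until no new states appear). It has 14 states:
  I0: { [B → . F *], [B' → . B], [F → . * Y], [F → . +], [F → . - B Y], [F → . F *] }  — shift
  I1: { [F → * . Y], [F → . * Y], [F → . +], [F → . - B Y], [F → . F *], [Y → . F + B] }  — shift
  I2: { [F → + .] }  — reduce
  I3: { [B → . F *], [F → - . B Y], [F → . * Y], [F → . +], [F → . - B Y], [F → . F *] }  — shift
  I4: { [B' → B .] }  — accept
  I5: { [B → F . *], [F → F . *] }  — shift
  I6: { [B → F * .], [F → F * .] }  — 2 reduces
  I7: { [F → - B . Y], [F → . * Y], [F → . +], [F → . - B Y], [F → . F *], [Y → . F + B] }  — shift
  I8: { [F → F . *], [Y → F . + B] }  — shift
  I9: { [F → - B Y .] }  — reduce
  I10: { [F → F * .] }  — reduce
  I11: { [B → . F *], [F → . * Y], [F → . +], [F → . - B Y], [F → . F *], [Y → F + . B] }  — shift
  I12: { [Y → F + B .] }  — reduce
  I13: { [F → * Y .] }  — reduce

No state contains both a complete item and a shift item.

Answer: No shift-reduce conflicts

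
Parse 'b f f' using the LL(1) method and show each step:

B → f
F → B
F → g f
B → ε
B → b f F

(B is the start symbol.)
Stack is shown with the top on the left.

Stack    Input    Action
------------------------
B $      b f f $  output B → b f F
b f F $  b f f $  match 'b'
f F $    f f $    match 'f'
F $      f $      output F → B
B $      f $      output B → f
f $      f $      match 'f'
$        $        accept

The string is accepted.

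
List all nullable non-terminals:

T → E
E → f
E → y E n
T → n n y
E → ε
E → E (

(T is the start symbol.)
{ 'E', 'T' }

A non-terminal is nullable if it can derive ε (the empty string): either it has an ε-production, or it has a production whose right-hand side consists entirely of nullable non-terminals.

ε-productions: E → ε
So E is immediately nullable.
T → E: every symbol on the right is nullable, so T is nullable too.
Every non-terminal is now nullable.
Nullable = { 'E', 'T' }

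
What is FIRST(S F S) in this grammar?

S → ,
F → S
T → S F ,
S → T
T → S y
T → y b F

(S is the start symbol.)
FIRST sets of the non-terminals involved (from the grammar, by fixed-point iteration):
  FIRST(S) = { ',', 'y' }

To compute FIRST(S F S), process the symbols left to right:
Symbol S is a non-terminal. Add FIRST(S) \ {ε} = { ',', 'y' }
S is not nullable (ε ∉ FIRST(S)), so stop here.
FIRST(S F S) = { ',', 'y' }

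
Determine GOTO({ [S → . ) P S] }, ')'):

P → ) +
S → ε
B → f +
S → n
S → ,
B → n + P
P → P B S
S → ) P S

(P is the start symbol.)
GOTO(I, ')') = CLOSURE({ [A → αX.β] : [A → α.Xβ] ∈ I, X = ')' })

Items with dot before ')', with the dot advanced:
  [S → . ) P S] → [S → ) . P S]
Closure of the advanced items:
  [S → ) . P S] has the dot before P: add [P → . ) +], [P → . P B S]

GOTO = { [P → . ) +], [P → . P B S], [S → ) . P S] }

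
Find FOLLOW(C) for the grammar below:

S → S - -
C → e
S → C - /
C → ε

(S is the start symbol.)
In S → C - /: C is followed by '-' '/', add FIRST('-' '/') \ {ε} = { '-' }

Taking the union: FOLLOW(C) = { '-' }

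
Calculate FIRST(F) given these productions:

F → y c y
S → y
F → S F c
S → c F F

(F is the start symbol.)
{ 'c', 'y' }

To compute FIRST(F), examine every production with F on the left-hand side, reading each right-hand side left to right until a non-nullable symbol is reached.

FIRST sets of the other non-terminals involved (by the same procedure, iterated to a fixed point):
  FIRST(S) = { 'c', 'y' }

From F → y c y:
  - y is a terminal: add 'y' and stop
From F → S F c:
  - S is a non-terminal: add FIRST(S) \ {ε} = { 'c', 'y' }
    S is not nullable, so stop

Collecting: FIRST(F) = { 'c', 'y' }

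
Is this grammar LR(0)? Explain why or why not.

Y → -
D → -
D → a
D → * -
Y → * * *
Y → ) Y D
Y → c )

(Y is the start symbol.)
Yes, the grammar is LR(0)

Augment with Y' → Y and build the canonical LR(0) collection (I0 = CLOSURE({[Y' → . Y]}), then GOTO on every symbol after a dot until no new states appear). It has 15 states:
  I0: { [Y → . ) Y D], [Y → . * * *], [Y → . -], [Y → . c )], [Y' → . Y] }  — shift
  I1: { [Y → ) . Y D], [Y → . ) Y D], [Y → . * * *], [Y → . -], [Y → . c )] }  — shift
  I2: { [Y → * . * *] }  — shift
  I3: { [Y → - .] }  — reduce
  I4: { [Y' → Y .] }  — accept
  I5: { [Y → c . )] }  — shift
  I6: { [Y → c ) .] }  — reduce
  I7: { [Y → * * . *] }  — shift
  I8: { [Y → * * * .] }  — reduce
  I9: { [D → . * -], [D → . -], [D → . a], [Y → ) Y . D] }  — shift
  I10: { [D → * . -] }  — shift
  I11: { [D → - .] }  — reduce
  I12: { [Y → ) Y D .] }  — reduce
  I13: { [D → a .] }  — reduce
  I14: { [D → * - .] }  — reduce

Every state is either a pure shift/goto state or contains exactly one complete item and nothing to shift — no conflicts. The grammar is LR(0).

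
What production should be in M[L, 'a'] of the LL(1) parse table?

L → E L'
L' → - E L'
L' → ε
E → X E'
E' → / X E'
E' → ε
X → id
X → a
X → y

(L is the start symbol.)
L → E L'

To find M[L, 'a'], we find productions for L where 'a' is in the predict set (PREDICT(N → α) = (FIRST(α) \ {ε}) ∪ (FOLLOW(N) if α ⇒* ε)).

Relevant sets:
  FIRST(E) = { 'a', 'id', 'y' }

L → E L': PREDICT = { 'a', 'id', 'y' }
  'a' is in predict set, so this production goes in M[L, 'a']

M[L, 'a'] = L → E L'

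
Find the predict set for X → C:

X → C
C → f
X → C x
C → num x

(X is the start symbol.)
PREDICT(X → C) = (FIRST(RHS) \ {ε}) ∪ (FOLLOW(X) if ε ∈ FIRST(RHS), i.e. RHS ⇒* ε)
FIRST(C) = { 'f', 'num' }
FIRST(C) = { 'f', 'num' }
ε ∉ FIRST(C), so FOLLOW(X) is not added.
PREDICT(X → C) = { 'f', 'num' }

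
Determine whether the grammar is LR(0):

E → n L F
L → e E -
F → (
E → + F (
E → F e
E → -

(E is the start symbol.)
Yes, the grammar is LR(0)

A grammar is LR(0) if no state in the canonical LR(0) collection has:
  - both a shift item (dot before a terminal) and a complete item (shift-reduce conflict), or
  - two or more complete items (reduce-reduce conflict; the accept item [E' → E .] counts as a complete item here).

Augment with E' → E and build the canonical LR(0) collection (I0 = CLOSURE({[E' → . E]}), then GOTO on every symbol after a dot until no new states appear). It has 15 states:
  I0: { [E → . + F (], [E → . -], [E → . F e], [E → . n L F], [E' → . E], [F → . (] }  — shift
  I1: { [F → ( .] }  — reduce
  I2: { [E → + . F (], [F → . (] }  — shift
  I3: { [E → - .] }  — reduce
  I4: { [E' → E .] }  — accept
  I5: { [E → F . e] }  — shift
  I6: { [E → n . L F], [L → . e E -] }  — shift
  I7: { [E → n L . F], [F → . (] }  — shift
  I8: { [E → . + F (], [E → . -], [E → . F e], [E → . n L F], [F → . (], [L → e . E -] }  — shift
  I9: { [L → e E . -] }  — shift
  I10: { [L → e E - .] }  — reduce
  I11: { [E → n L F .] }  — reduce
  I12: { [E → F e .] }  — reduce
  I13: { [E → + F . (] }  — shift
  I14: { [E → + F ( .] }  — reduce

Every state is either a pure shift/goto state or contains exactly one complete item and nothing to shift — no conflicts. The grammar is LR(0).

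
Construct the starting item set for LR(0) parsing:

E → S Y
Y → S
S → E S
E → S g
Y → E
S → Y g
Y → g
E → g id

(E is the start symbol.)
{ [E → . S Y], [E → . S g], [E → . g id], [E' → . E], [S → . E S], [S → . Y g], [Y → . E], [Y → . S], [Y → . g] }

First, augment the grammar with E' → E
I₀ = CLOSURE({ [E' → . E] }):
  [E' → . E] has the dot before E: add [E → . S Y], [E → . S g], [E → . g id]
  [E → . S Y] has the dot before S: add [S → . E S], [S → . Y g]
  [S → . Y g] has the dot before Y: add [Y → . S], [Y → . E], [Y → . g]
No further items can be added.

I₀ = { [E → . S Y], [E → . S g], [E → . g id], [E' → . E], [S → . E S], [S → . Y g], [Y → . E], [Y → . S], [Y → . g] }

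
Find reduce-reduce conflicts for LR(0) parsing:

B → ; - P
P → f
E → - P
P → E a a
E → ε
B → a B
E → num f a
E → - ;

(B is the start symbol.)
No reduce-reduce conflicts

A reduce-reduce conflict occurs when an LR(0) state has two complete items [A → α .] and [B → β .] — both call for a reduction, and with no lookahead the parser cannot choose between them.

Augment with B' → B and build the canonical LR(0) collection (I0 = CLOSURE({[B' → . B]}), then GOTO on every symbol after a dot until no new states appear). It has 17 states:
  I0: { [B → . ; - P], [B → . a B], [B' → . B] }  — shift
  I1: { [B → ; . - P] }  — shift
  I2: { [B' → B .] }  — accept
  I3: { [B → . ; - P], [B → . a B], [B → a . B] }  — shift
  I4: { [B → a B .] }  — reduce
  I5: { [B → ; - . P], [E → . - ;], [E → . - P], [E → . num f a], [E → .], [P → . E a a], [P → . f] }  — shift, reduce
  I6: { [E → - . ;], [E → - . P], [E → . - ;], [E → . - P], [E → . num f a], [E → .], [P → . E a a], [P → . f] }  — shift, reduce
  I7: { [P → E . a a] }  — shift
  I8: { [B → ; - P .] }  — reduce
  I9: { [P → f .] }  — reduce
  I10: { [E → num . f a] }  — shift
  I11: { [E → num f . a] }  — shift
  I12: { [E → num f a .] }  — reduce
  I13: { [P → E a . a] }  — shift
  I14: { [P → E a a .] }  — reduce
  I15: { [E → - ; .] }  — reduce
  I16: { [E → - P .] }  — reduce

No state contains more than one complete item.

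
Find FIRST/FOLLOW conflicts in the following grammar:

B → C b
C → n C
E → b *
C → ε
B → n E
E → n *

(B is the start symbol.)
No FIRST/FOLLOW conflicts.

A FIRST/FOLLOW conflict occurs when a non-terminal N has a nullable alternative N → β (β ⇒* ε) and another alternative N → α with FIRST(α) ∩ FOLLOW(N) ≠ ∅: on such a lookahead the parser cannot decide between expanding α and letting N vanish via β.

Nullable non-terminals: C.

C: nullable alternative(s) C → ε; FOLLOW(C) = { 'b' }
  C → n C: FIRST \ {ε} = { 'n' } — disjoint from FOLLOW(C)
  C → ε: FIRST \ {ε} = { } — this is the only nullable alternative, skip

B, E have no nullable alternative, so no FIRST/FOLLOW check is needed there.

No FIRST/FOLLOW conflicts found.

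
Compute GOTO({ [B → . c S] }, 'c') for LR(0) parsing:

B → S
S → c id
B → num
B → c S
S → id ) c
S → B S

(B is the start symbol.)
GOTO(I, 'c') = CLOSURE({ [A → αX.β] : [A → α.Xβ] ∈ I, X = 'c' })

Items with dot before 'c', with the dot advanced:
  [B → . c S] → [B → c . S]
Closure of the advanced items:
  [B → c . S] has the dot before S: add [S → . c id], [S → . id ) c], [S → . B S]
  [S → . B S] has the dot before B: add [B → . S], [B → . num], [B → . c S]

GOTO = { [B → . S], [B → . c S], [B → . num], [B → c . S], [S → . B S], [S → . c id], [S → . id ) c] }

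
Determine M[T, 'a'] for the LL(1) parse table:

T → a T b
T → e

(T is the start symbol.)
T → a T b

To find M[T, 'a'], we find productions for T where 'a' is in the predict set (PREDICT(N → α) = (FIRST(α) \ {ε}) ∪ (FOLLOW(N) if α ⇒* ε)).

T → a T b: PREDICT = { 'a' }
  'a' is in predict set, so this production goes in M[T, 'a']
T → e: PREDICT = { 'e' }

M[T, 'a'] = T → a T b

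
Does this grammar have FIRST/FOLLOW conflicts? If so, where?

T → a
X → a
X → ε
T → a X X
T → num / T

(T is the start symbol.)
Nullable non-terminals: X.

X: nullable alternative(s) X → ε; FOLLOW(X) = { $, 'a' }
  X → a: FIRST \ {ε} = { 'a' } — overlaps FOLLOW(X) on { 'a' }: CONFLICT
  X → ε: FIRST \ {ε} = { } — this is the only nullable alternative, skip

T has no nullable alternative, so no FIRST/FOLLOW check is needed there.

So the grammar has 1 FIRST/FOLLOW conflict (marked CONFLICT above).

Answer: Yes. X → a with FOLLOW(X) on { 'a' }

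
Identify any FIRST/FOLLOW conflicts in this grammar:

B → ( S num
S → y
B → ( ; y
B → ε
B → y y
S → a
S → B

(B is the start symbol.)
No FIRST/FOLLOW conflicts.

A FIRST/FOLLOW conflict occurs when a non-terminal N has a nullable alternative N → β (β ⇒* ε) and another alternative N → α with FIRST(α) ∩ FOLLOW(N) ≠ ∅: on such a lookahead the parser cannot decide between expanding α and letting N vanish via β.

Nullable non-terminals: B, S.
FIRST sets used below: FIRST(B) = { '(', 'y', ε }

B: nullable alternative(s) B → ε; FOLLOW(B) = { $, 'num' }
  B → ( S num: FIRST \ {ε} = { '(' } — disjoint from FOLLOW(B)
  B → ( ; y: FIRST \ {ε} = { '(' } — disjoint from FOLLOW(B)
  B → ε: FIRST \ {ε} = { } — this is the only nullable alternative, skip
  B → y y: FIRST \ {ε} = { 'y' } — disjoint from FOLLOW(B)

S: nullable alternative(s) S → B; FOLLOW(S) = { 'num' }
  S → y: FIRST \ {ε} = { 'y' } — disjoint from FOLLOW(S)
  S → a: FIRST \ {ε} = { 'a' } — disjoint from FOLLOW(S)
  S → B: FIRST \ {ε} = { '(', 'y' } — this is the only nullable alternative, skip

No FIRST/FOLLOW conflicts found.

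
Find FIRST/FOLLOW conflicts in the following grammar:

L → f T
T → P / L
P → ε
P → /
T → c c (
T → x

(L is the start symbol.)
Yes. P → '/' with FOLLOW(P) on { '/' }

A FIRST/FOLLOW conflict occurs when a non-terminal N has a nullable alternative N → β (β ⇒* ε) and another alternative N → α with FIRST(α) ∩ FOLLOW(N) ≠ ∅: on such a lookahead the parser cannot decide between expanding α and letting N vanish via β.

Nullable non-terminals: P.

P: nullable alternative(s) P → ε; FOLLOW(P) = { '/' }
  P → ε: FIRST \ {ε} = { } — this is the only nullable alternative, skip
  P → /: FIRST \ {ε} = { '/' } — overlaps FOLLOW(P) on { '/' }: CONFLICT

L, T have no nullable alternative, so no FIRST/FOLLOW check is needed there.

So the grammar has 1 FIRST/FOLLOW conflict (marked CONFLICT above).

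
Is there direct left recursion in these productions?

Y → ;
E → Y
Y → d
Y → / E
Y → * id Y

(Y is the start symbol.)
Direct left recursion occurs when N → N α for some non-terminal N (the right-hand side begins with the left-hand side itself).

Y → ;: starts with ';'
E → Y: starts with Y
Y → d: starts with d
Y → / E: starts with '/'
Y → * id Y: starts with '*'

No direct left recursion found.

Answer: No direct left recursion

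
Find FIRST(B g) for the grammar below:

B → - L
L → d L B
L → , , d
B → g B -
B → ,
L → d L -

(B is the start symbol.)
{ ',', '-', 'g' }

FIRST sets of the non-terminals involved (from the grammar, by fixed-point iteration):
  FIRST(B) = { ',', '-', 'g' }

To compute FIRST(B g), process the symbols left to right:
Symbol B is a non-terminal. Add FIRST(B) \ {ε} = { ',', '-', 'g' }
B is not nullable (ε ∉ FIRST(B)), so stop here.
FIRST(B g) = { ',', '-', 'g' }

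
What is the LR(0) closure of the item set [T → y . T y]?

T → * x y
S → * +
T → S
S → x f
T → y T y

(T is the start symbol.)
{ [S → . * +], [S → . x f], [T → . * x y], [T → . S], [T → . y T y], [T → y . T y] }

Start with: [T → y . T y]
  [T → y . T y] has the dot before T: add [T → . * x y], [T → . S], [T → . y T y]
  [T → . S] has the dot before S: add [S → . * +], [S → . x f]
No further items can be added.

CLOSURE = { [S → . * +], [S → . x f], [T → . * x y], [T → . S], [T → . y T y], [T → y . T y] }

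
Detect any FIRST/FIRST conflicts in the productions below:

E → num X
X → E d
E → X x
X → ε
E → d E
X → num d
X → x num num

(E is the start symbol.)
Yes. E → num X / E → X x on { 'num' }; E → X x / E → d E on { 'd' }; X → E d / X → num d on { 'num' }; X → E d / X → x num num on { 'x' }

A FIRST/FIRST conflict occurs when two productions N → α and N → β for the same non-terminal have FIRST(α) ∩ FIRST(β) ≠ ∅ (with ε ∈ FIRST of a nullable right-hand side, so two nullable alternatives also conflict).

FIRST sets of the non-terminals at (or reachable through a nullable prefix from) the front of some alternative:
  FIRST(X) = { 'd', 'num', 'x', ε }
  FIRST(E) = { 'd', 'num', 'x' }

Productions for E:
  E → num X: FIRST = { 'num' }
  E → X x: FIRST = { 'd', 'num', 'x' }
  E → d E: FIRST = { 'd' }
Productions for X:
  X → E d: FIRST = { 'd', 'num', 'x' }
  X → ε: FIRST = { ε }
  X → num d: FIRST = { 'num' }
  X → x num num: FIRST = { 'x' }

Conflict for E: E → num X and E → X x
  Overlap: { 'num' }
Conflict for E: E → X x and E → d E
  Overlap: { 'd' }
Conflict for X: X → E d and X → num d
  Overlap: { 'num' }
Conflict for X: X → E d and X → x num num
  Overlap: { 'x' }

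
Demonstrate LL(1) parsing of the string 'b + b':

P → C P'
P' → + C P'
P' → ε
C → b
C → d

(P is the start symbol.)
LL(1) parsing maintains a stack (initially the start symbol over $) and the input. At each step: if the stack top is a terminal, match it against the current input token; if it is a non-terminal N, replace it with the RHS of M[N, lookahead] (the unique production whose predict set contains the lookahead).

Stack is shown with the top on the left.

Stack     Input    Action
-------------------------
P $       b + b $  output P → C P'
C P' $    b + b $  output C → b
b P' $    b + b $  match 'b'
P' $      + b $    output P' → + C P'
+ C P' $  + b $    match '+'
C P' $    b $      output C → b
b P' $    b $      match 'b'
P' $      $        output P' → ε
$         $        accept

The string is accepted.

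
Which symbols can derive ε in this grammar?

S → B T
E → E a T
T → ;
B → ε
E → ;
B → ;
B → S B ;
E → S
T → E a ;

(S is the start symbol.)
{ 'B' }

ε-productions: B → ε
So B is immediately nullable.
No further non-terminal can be added: every production for the remaining non-terminals contains a terminal or a non-nullable non-terminal.
Nullable = { 'B' }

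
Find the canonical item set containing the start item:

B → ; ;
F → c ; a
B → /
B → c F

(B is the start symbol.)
First, augment the grammar with B' → B
I₀ = CLOSURE({ [B' → . B] }):
  [B' → . B] has the dot before B: add [B → . ; ;], [B → . /], [B → . c F]
No further items can be added.

I₀ = { [B → . /], [B → . ; ;], [B → . c F], [B' → . B] }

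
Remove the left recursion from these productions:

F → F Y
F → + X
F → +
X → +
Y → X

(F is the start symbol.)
F → + X F'
F → + F'
F' → Y F'
F' → ε
X → +
Y → X

F is directly left-recursive. The standard transformation for
  A → A α₁ | ... | A α_m | β₁ | ... | β_n
is
  A  → β₁ A' | ... | β_n A'
  A' → α₁ A' | ... | α_m A' | ε

F → + X becomes F → + X F'
F → + becomes F → + F'
F → F Y becomes F' → Y F'
Add F' → ε

Productions for other non-terminals are unchanged:
  X → +
  Y → X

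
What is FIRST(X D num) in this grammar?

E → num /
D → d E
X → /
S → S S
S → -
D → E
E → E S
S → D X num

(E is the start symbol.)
FIRST sets of the non-terminals involved (from the grammar, by fixed-point iteration):
  FIRST(X) = { '/' }

To compute FIRST(X D num), process the symbols left to right:
Symbol X is a non-terminal. Add FIRST(X) \ {ε} = { '/' }
X is not nullable (ε ∉ FIRST(X)), so stop here.
FIRST(X D num) = { '/' }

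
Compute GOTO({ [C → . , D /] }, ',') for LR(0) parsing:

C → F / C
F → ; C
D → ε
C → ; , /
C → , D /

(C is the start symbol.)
{ [C → , . D /], [D → .] }

GOTO(I, ',') = CLOSURE({ [A → αX.β] : [A → α.Xβ] ∈ I, X = ',' })

Items with dot before ',', with the dot advanced:
  [C → . , D /] → [C → , . D /]
Closure of the advanced items:
  [C → , . D /] has the dot before D: add [D → .]

GOTO = { [C → , . D /], [D → .] }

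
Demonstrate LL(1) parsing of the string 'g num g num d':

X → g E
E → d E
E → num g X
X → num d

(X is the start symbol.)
LL(1) parsing maintains a stack (initially the start symbol over $) and the input. At each step: if the stack top is a terminal, match it against the current input token; if it is a non-terminal N, replace it with the RHS of M[N, lookahead] (the unique production whose predict set contains the lookahead).

Stack is shown with the top on the left.

Stack      Input            Action
----------------------------------
X $        g num g num d $  output X → g E
g E $      g num g num d $  match 'g'
E $        num g num d $    output E → num g X
num g X $  num g num d $    match 'num'
g X $      g num d $        match 'g'
X $        num d $          output X → num d
num d $    num d $          match 'num'
d $        d $              match 'd'
$          $                accept

The string is accepted.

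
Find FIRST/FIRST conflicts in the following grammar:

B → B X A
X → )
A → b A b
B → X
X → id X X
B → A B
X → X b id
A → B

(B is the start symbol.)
Yes. B → B X A / B → X on { ')', 'id' }; B → B X A / B → A B on { ')', 'b', 'id' }; B → X / B → A B on { ')', 'id' }; X → ')' / X → X b id on { ')' }; X → id X X / X → X b id on { 'id' }; A → b A b / A → B on { 'b' }

A FIRST/FIRST conflict occurs when two productions N → α and N → β for the same non-terminal have FIRST(α) ∩ FIRST(β) ≠ ∅ (with ε ∈ FIRST of a nullable right-hand side, so two nullable alternatives also conflict).

FIRST sets of the non-terminals at (or reachable through a nullable prefix from) the front of some alternative:
  FIRST(B) = { ')', 'b', 'id' }
  FIRST(X) = { ')', 'id' }
  FIRST(A) = { ')', 'b', 'id' }

Productions for B:
  B → B X A: FIRST = { ')', 'b', 'id' }
  B → X: FIRST = { ')', 'id' }
  B → A B: FIRST = { ')', 'b', 'id' }
Productions for X:
  X → ): FIRST = { ')' }
  X → id X X: FIRST = { 'id' }
  X → X b id: FIRST = { ')', 'id' }
Productions for A:
  A → b A b: FIRST = { 'b' }
  A → B: FIRST = { ')', 'b', 'id' }

Conflict for B: B → B X A and B → X
  Overlap: { ')', 'id' }
Conflict for B: B → B X A and B → A B
  Overlap: { ')', 'b', 'id' }
Conflict for B: B → X and B → A B
  Overlap: { ')', 'id' }
Conflict for X: X → ) and X → X b id
  Overlap: { ')' }
Conflict for X: X → id X X and X → X b id
  Overlap: { 'id' }
Conflict for A: A → b A b and A → B
  Overlap: { 'b' }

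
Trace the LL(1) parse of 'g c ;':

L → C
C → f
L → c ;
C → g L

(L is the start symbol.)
Stack is shown with the top on the left.

Stack  Input    Action
----------------------
L $    g c ; $  output L → C
C $    g c ; $  output C → g L
g L $  g c ; $  match 'g'
L $    c ; $    output L → c ;
c ; $  c ; $    match 'c'
; $    ; $      match ';'
$      $        accept

The string is accepted.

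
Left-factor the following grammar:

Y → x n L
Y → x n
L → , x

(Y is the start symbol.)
Left-factoring transforms A → αβ₁ | αβ₂ into A → αA' and A' → β₁ | β₂
(α is the longest common prefix among the alternatives). Repeat until
no nonterminal has two alternatives with a common prefix.

Round 1: Y has alternatives sharing prefix 'x n'. Introduce Y': Y → x n Y'
  Add: Y' → L
  Add: Y' → ε

No remaining common prefixes — done.

Resulting grammar:
Y → x n Y'
Y' → L
Y' → ε
L → , x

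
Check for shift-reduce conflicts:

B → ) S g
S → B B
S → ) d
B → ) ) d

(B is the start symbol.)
No shift-reduce conflicts

A shift-reduce conflict occurs when an LR(0) state has both:
  - a complete (reduce) item [A → α .] (dot at the end), and
  - a shift item [B → β . c γ] (dot before a terminal).

Augment with B' → B and build the canonical LR(0) collection (I0 = CLOSURE({[B' → . B]}), then GOTO on every symbol after a dot until no new states appear). It has 9 states:
  I0: { [B → . ) ) d], [B → . ) S g], [B' → . B] }  — shift
  I1: { [B → ) . ) d], [B → ) . S g], [B → . ) ) d], [B → . ) S g], [S → . ) d], [S → . B B] }  — shift
  I2: { [B' → B .] }  — accept
  I3: { [B → ) ) . d], [B → ) . ) d], [B → ) . S g], [B → . ) ) d], [B → . ) S g], [S → ) . d], [S → . ) d], [S → . B B] }  — shift
  I4: { [B → . ) ) d], [B → . ) S g], [S → B . B] }  — shift
  I5: { [B → ) S . g] }  — shift
  I6: { [B → ) S g .] }  — reduce
  I7: { [S → B B .] }  — reduce
  I8: { [B → ) ) d .], [S → ) d .] }  — 2 reduces

No state contains both a complete item and a shift item.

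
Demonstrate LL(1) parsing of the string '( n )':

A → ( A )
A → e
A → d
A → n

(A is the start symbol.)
Stack is shown with the top on the left.

Stack    Input    Action
------------------------
A $      ( n ) $  output A → ( A )
( A ) $  ( n ) $  match '('
A ) $    n ) $    output A → n
n ) $    n ) $    match 'n'
) $      ) $      match ')'
$        $        accept

The string is accepted.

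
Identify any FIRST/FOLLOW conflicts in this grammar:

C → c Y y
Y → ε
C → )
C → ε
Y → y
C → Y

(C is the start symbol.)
Yes. Y → y with FOLLOW(Y) on { 'y' }

A FIRST/FOLLOW conflict occurs when a non-terminal N has a nullable alternative N → β (β ⇒* ε) and another alternative N → α with FIRST(α) ∩ FOLLOW(N) ≠ ∅: on such a lookahead the parser cannot decide between expanding α and letting N vanish via β.

Nullable non-terminals: C, Y.
FIRST sets used below: FIRST(Y) = { 'y', ε }

C: nullable alternative(s) C → ε, C → Y; FOLLOW(C) = { $ }
  C → c Y y: FIRST \ {ε} = { 'c' } — disjoint from FOLLOW(C)
  C → ): FIRST \ {ε} = { ')' } — disjoint from FOLLOW(C)
  C → ε: FIRST \ {ε} = { } — disjoint from FOLLOW(C)
  C → Y: FIRST \ {ε} = { 'y' } — disjoint from FOLLOW(C)

Y: nullable alternative(s) Y → ε; FOLLOW(Y) = { $, 'y' }
  Y → ε: FIRST \ {ε} = { } — this is the only nullable alternative, skip
  Y → y: FIRST \ {ε} = { 'y' } — overlaps FOLLOW(Y) on { 'y' }: CONFLICT

So the grammar has 1 FIRST/FOLLOW conflict (marked CONFLICT above).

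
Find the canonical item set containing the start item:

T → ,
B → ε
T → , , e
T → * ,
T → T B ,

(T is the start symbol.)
{ [T → . * ,], [T → . , , e], [T → . ,], [T → . T B ,], [T' → . T] }

First, augment the grammar with T' → T
I₀ = CLOSURE({ [T' → . T] }):
  [T' → . T] has the dot before T: add [T → . ,], [T → . , , e], [T → . * ,], [T → . T B ,]
No further items can be added.

I₀ = { [T → . * ,], [T → . , , e], [T → . ,], [T → . T B ,], [T' → . T] }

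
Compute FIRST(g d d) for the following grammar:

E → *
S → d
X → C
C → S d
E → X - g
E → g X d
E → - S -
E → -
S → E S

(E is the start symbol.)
To compute FIRST(g d d), process the symbols left to right:
Symbol g is a terminal. Add 'g' and stop.
FIRST(g d d) = { 'g' }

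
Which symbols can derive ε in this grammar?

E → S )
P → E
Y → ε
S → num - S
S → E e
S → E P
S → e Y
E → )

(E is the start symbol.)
A non-terminal is nullable if it can derive ε (the empty string): either it has an ε-production, or it has a production whose right-hand side consists entirely of nullable non-terminals.

ε-productions: Y → ε
So Y is immediately nullable.
No further non-terminal can be added: every production for the remaining non-terminals contains a terminal or a non-nullable non-terminal.
Nullable = { 'Y' }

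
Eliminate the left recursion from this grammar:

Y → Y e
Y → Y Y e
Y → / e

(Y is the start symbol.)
Y is directly left-recursive. The standard transformation for
  A → A α₁ | ... | A α_m | β₁ | ... | β_n
is
  A  → β₁ A' | ... | β_n A'
  A' → α₁ A' | ... | α_m A' | ε

Y → / e becomes Y → / e Y'
Y → Y e becomes Y' → e Y'
Y → Y Y e becomes Y' → Y e Y'
Add Y' → ε

Resulting grammar:
Y → / e Y'
Y' → e Y'
Y' → Y e Y'
Y' → ε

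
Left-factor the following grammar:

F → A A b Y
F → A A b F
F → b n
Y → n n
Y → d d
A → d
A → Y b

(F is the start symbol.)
F → A A b F'
F' → Y
F' → F
F → b n
Y → n n
Y → d d
A → d
A → Y b

Left-factoring transforms A → αβ₁ | αβ₂ into A → αA' and A' → β₁ | β₂
(α is the longest common prefix among the alternatives). Repeat until
no nonterminal has two alternatives with a common prefix.

Round 1: F has alternatives sharing prefix 'A A b'. Introduce F': F → A A b F'
  Add: F' → Y
  Add: F' → F

No remaining common prefixes — done.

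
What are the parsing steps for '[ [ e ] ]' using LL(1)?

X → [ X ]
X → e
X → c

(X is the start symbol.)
LL(1) parsing maintains a stack (initially the start symbol over $) and the input. At each step: if the stack top is a terminal, match it against the current input token; if it is a non-terminal N, replace it with the RHS of M[N, lookahead] (the unique production whose predict set contains the lookahead).

Stack is shown with the top on the left.

Stack      Input        Action
------------------------------
X $        [ [ e ] ] $  output X → [ X ]
[ X ] $    [ [ e ] ] $  match '['
X ] $      [ e ] ] $    output X → [ X ]
[ X ] ] $  [ e ] ] $    match '['
X ] ] $    e ] ] $      output X → e
e ] ] $    e ] ] $      match 'e'
] ] $      ] ] $        match ']'
] $        ] $          match ']'
$          $            accept

The string is accepted.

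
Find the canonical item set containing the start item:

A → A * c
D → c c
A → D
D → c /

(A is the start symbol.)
First, augment the grammar with A' → A
I₀ = CLOSURE({ [A' → . A] }):
  [A' → . A] has the dot before A: add [A → . A * c], [A → . D]
  [A → . D] has the dot before D: add [D → . c c], [D → . c /]
No further items can be added.

I₀ = { [A → . A * c], [A → . D], [A' → . A], [D → . c /], [D → . c c] }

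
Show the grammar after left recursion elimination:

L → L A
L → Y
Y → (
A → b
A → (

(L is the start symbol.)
L is directly left-recursive. The standard transformation for
  A → A α₁ | ... | A α_m | β₁ | ... | β_n
is
  A  → β₁ A' | ... | β_n A'
  A' → α₁ A' | ... | α_m A' | ε

L → Y becomes L → Y L'
L → L A becomes L' → A L'
Add L' → ε

Productions for other non-terminals are unchanged:
  Y → (
  A → b
  A → (

Resulting grammar:
L → Y L'
L' → A L'
L' → ε
Y → (
A → b
A → (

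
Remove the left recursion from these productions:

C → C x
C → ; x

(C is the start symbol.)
C is directly left-recursive. The standard transformation for
  A → A α₁ | ... | A α_m | β₁ | ... | β_n
is
  A  → β₁ A' | ... | β_n A'
  A' → α₁ A' | ... | α_m A' | ε

C → ; x becomes C → ; x C'
C → C x becomes C' → x C'
Add C' → ε

Resulting grammar:
C → ; x C'
C' → x C'
C' → ε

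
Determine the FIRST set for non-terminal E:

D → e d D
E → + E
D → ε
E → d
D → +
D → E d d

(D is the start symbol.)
To compute FIRST(E), examine every production with E on the left-hand side, reading each right-hand side left to right until a non-nullable symbol is reached.

From E → + E:
  - '+' is a terminal: add '+' and stop
From E → d:
  - d is a terminal: add 'd' and stop

Collecting: FIRST(E) = { '+', 'd' }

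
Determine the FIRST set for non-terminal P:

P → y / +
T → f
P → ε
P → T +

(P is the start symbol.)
To compute FIRST(P), examine every production with P on the left-hand side, reading each right-hand side left to right until a non-nullable symbol is reached.

FIRST sets of the other non-terminals involved (by the same procedure, iterated to a fixed point):
  FIRST(T) = { 'f' }

From P → y / +:
  - y is a terminal: add 'y' and stop
From P → ε:
  - ε-production, so ε ∈ FIRST(P)
From P → T +:
  - T is a non-terminal: add FIRST(T) \ {ε} = { 'f' }
    T is not nullable, so stop

Collecting: FIRST(P) = { 'f', 'y', ε }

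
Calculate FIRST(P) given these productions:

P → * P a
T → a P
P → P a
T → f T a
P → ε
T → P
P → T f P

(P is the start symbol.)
To compute FIRST(P), examine every production with P on the left-hand side, reading each right-hand side left to right until a non-nullable symbol is reached.

FIRST sets of the other non-terminals involved (by the same procedure, iterated to a fixed point):
  FIRST(T) = { '*', 'a', 'f', ε }

From P → * P a:
  - '*' is a terminal: add '*' and stop
From P → P a:
  - P is the symbol being defined: contributes nothing new
    P is nullable, so continue to the next symbol
  - a is a terminal: add 'a' and stop
From P → ε:
  - ε-production, so ε ∈ FIRST(P)
From P → T f P:
  - T is a non-terminal: add FIRST(T) \ {ε} = { '*', 'a', 'f' }
    T is nullable, so continue to the next symbol
  - f is a terminal: add 'f' and stop

Collecting: FIRST(P) = { '*', 'a', 'f', ε }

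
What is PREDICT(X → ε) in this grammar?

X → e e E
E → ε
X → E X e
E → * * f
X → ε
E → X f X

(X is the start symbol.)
PREDICT(X → ε) = (FIRST(RHS) \ {ε}) ∪ (FOLLOW(X) if ε ∈ FIRST(RHS), i.e. RHS ⇒* ε)
The right-hand side is ε (FIRST(ε) = { ε }), so the predict set is FOLLOW(X) = { $, '*', 'e', 'f' }
PREDICT(X → ε) = { $, '*', 'e', 'f' }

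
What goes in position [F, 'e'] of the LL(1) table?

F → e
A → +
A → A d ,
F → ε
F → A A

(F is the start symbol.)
F → e

To find M[F, 'e'], we find productions for F where 'e' is in the predict set (PREDICT(N → α) = (FIRST(α) \ {ε}) ∪ (FOLLOW(N) if α ⇒* ε)).

Relevant sets:
  FIRST(A) = { '+' }
  FOLLOW(F) = { $ }

F → e: PREDICT = { 'e' }
  'e' is in predict set, so this production goes in M[F, 'e']
F → ε: PREDICT = { $ }
F → A A: PREDICT = { '+' }

M[F, 'e'] = F → e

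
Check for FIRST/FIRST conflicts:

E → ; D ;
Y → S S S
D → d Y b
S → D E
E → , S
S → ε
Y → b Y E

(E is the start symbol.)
No FIRST/FIRST conflicts.

A FIRST/FIRST conflict occurs when two productions N → α and N → β for the same non-terminal have FIRST(α) ∩ FIRST(β) ≠ ∅ (with ε ∈ FIRST of a nullable right-hand side, so two nullable alternatives also conflict).

FIRST sets of the non-terminals at (or reachable through a nullable prefix from) the front of some alternative:
  FIRST(S) = { 'd', ε }
  FIRST(D) = { 'd' }

Productions for E:
  E → ; D ;: FIRST = { ';' }
  E → , S: FIRST = { ',' }
Productions for Y:
  Y → S S S: FIRST = { 'd', ε }
  Y → b Y E: FIRST = { 'b' }
Productions for S:
  S → D E: FIRST = { 'd' }
  S → ε: FIRST = { ε }
D has only one production, so no FIRST/FIRST conflict is possible there.

All alternatives of each non-terminal have pairwise disjoint FIRST sets.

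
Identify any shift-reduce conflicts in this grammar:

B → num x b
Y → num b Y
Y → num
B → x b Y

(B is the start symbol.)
Augment with B' → B and build the canonical LR(0) collection (I0 = CLOSURE({[B' → . B]}), then GOTO on every symbol after a dot until no new states appear). It has 11 states:
  I0: { [B → . num x b], [B → . x b Y], [B' → . B] }  — shift
  I1: { [B' → B .] }  — accept
  I2: { [B → num . x b] }  — shift
  I3: { [B → x . b Y] }  — shift
  I4: { [B → x b . Y], [Y → . num b Y], [Y → . num] }  — shift
  I5: { [B → x b Y .] }  — reduce
  I6: { [Y → num . b Y], [Y → num .] }  — shift, reduce
  I7: { [Y → . num b Y], [Y → . num], [Y → num b . Y] }  — shift
  I8: { [Y → num b Y .] }  — reduce
  I9: { [B → num x . b] }  — shift
  I10: { [B → num x b .] }  — reduce

I6 contains reduce item [Y → num .] and shift item [Y → num . b Y] — shift-reduce conflict.

Answer: Yes — I6: [Y → num .] vs [Y → num . b Y]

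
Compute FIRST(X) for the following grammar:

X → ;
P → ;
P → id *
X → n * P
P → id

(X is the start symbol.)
{ ';', 'n' }

From X → ;:
  - ';' is a terminal: add ';' and stop
From X → n * P:
  - n is a terminal: add 'n' and stop

Collecting: FIRST(X) = { ';', 'n' }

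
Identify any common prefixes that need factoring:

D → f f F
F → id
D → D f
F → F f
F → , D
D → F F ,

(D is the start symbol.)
Left-factoring is needed when two productions for the same non-terminal
share a common prefix on the right-hand side.

Productions for D:
  D → f f F
  D → D f
  D → F F ,
Productions for F:
  F → id
  F → F f
  F → , D

No common prefixes found.

Answer: No, left-factoring is not needed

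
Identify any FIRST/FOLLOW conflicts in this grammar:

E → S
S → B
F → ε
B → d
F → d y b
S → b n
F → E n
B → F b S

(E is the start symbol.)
Nullable non-terminals: F.
FIRST sets used below: FIRST(E) = { 'b', 'd' }

F: nullable alternative(s) F → ε; FOLLOW(F) = { 'b' }
  F → ε: FIRST \ {ε} = { } — this is the only nullable alternative, skip
  F → d y b: FIRST \ {ε} = { 'd' } — disjoint from FOLLOW(F)
  F → E n: FIRST \ {ε} = { 'b', 'd' } — overlaps FOLLOW(F) on { 'b' }: CONFLICT

B, E, S have no nullable alternative, so no FIRST/FOLLOW check is needed there.

So the grammar has 1 FIRST/FOLLOW conflict (marked CONFLICT above).

Answer: Yes. F → E n with FOLLOW(F) on { 'b' }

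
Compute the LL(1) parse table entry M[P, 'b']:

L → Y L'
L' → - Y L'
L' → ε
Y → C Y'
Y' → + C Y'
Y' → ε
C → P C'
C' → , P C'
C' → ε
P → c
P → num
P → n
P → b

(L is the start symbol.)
P → b

To find M[P, 'b'], we find productions for P where 'b' is in the predict set (PREDICT(N → α) = (FIRST(α) \ {ε}) ∪ (FOLLOW(N) if α ⇒* ε)).

P → c: PREDICT = { 'c' }
P → num: PREDICT = { 'num' }
P → n: PREDICT = { 'n' }
P → b: PREDICT = { 'b' }
  'b' is in predict set, so this production goes in M[P, 'b']

M[P, 'b'] = P → b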